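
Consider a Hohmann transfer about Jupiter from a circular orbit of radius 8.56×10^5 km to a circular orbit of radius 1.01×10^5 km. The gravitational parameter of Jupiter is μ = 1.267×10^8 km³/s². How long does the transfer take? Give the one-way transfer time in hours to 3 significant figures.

Semi-major axis of the transfer orbit: a_t = (8.560×10^5 + 1.010×10^5)/2 = 4.785×10^5 km.
By Kepler's third law the transfer-orbit period is T = 2π√(a_t³/μ), so t = T/2 = 92380 s.
Converting: 92380 s ÷ 3600 s/hour = 25.7 hours.

t = 25.7 hours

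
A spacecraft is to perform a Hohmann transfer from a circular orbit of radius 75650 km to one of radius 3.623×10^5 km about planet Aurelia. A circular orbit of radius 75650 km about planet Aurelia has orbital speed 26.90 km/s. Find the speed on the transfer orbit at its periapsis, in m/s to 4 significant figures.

v = 34600 m/s

From the circular-orbit relation v² = μ/r at r = 75650 km: μ = v²r = (26.90)² × 75650 = 5.47411×10^7 km³/s².
The Hohmann ellipse has a_t = (r₁ + r₂)/2 = 2.18975×10^5 km.
The periapsis of the transfer ellipse is at r = 75650 km.
Applying v² = μ(2/r − 1/a_t): v = 34.60 km/s.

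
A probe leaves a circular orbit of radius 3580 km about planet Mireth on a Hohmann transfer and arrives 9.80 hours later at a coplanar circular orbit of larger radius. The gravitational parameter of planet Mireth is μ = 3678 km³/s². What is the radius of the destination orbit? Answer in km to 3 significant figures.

Transfer time t = 9.80 hours = 35280 s, and t = π√(a_t³/μ).
So a_t = (μ t²/π²)^(1/3) = (3678 × (35280)² / π²)^(1/3) = 7740.9 km.
Since a_t = (r₁ + r₂)/2, r₂ = 2a_t − r₁ = 2×7740.9 − 3580 = 11901.8 km.

r₂ = 11900 km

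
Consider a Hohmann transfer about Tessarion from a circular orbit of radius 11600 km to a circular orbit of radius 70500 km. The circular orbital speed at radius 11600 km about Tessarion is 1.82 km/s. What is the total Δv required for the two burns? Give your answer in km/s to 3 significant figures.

From the circular-orbit relation v² = μ/r at r = 11600 km: μ = v²r = (1.82)² × 11600 = 38423.8 km³/s².
Transfer-ellipse semi-major axis a_t = (r₁ + r₂)/2 = (11600 + 70500)/2 = 41050 km.
Circular speed at r₁: v₁ = √(μ/r₁) = √(38423.8/11600) = 1.8200 km/s.
On the transfer ellipse at r₁, v² = μ(2/r − 1/a) gives v_p = √[μ(2/r₁ − 1/a_t)] = 2.3851 km/s.
First burn Δv₁ = |v_p − v₁| = 0.5651 km/s.
At r₂, v₂ = √(μ/r₂) = 0.73825 km/s.
Transfer-orbit speed at r₂: v_a = √[μ(2/r₂ − 1/a_t)] = 0.39244 km/s.
Second burn Δv₂ = |v₂ − v_a| = 0.3458 km/s.
Δv = Δv₁ + Δv₂ = 0.5651 + 0.3458 = 0.9109 km/s.

Δv = 0.911 km/s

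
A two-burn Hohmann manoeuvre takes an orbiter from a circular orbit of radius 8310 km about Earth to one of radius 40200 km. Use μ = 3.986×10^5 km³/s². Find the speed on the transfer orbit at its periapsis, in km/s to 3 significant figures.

Transfer-ellipse semi-major axis a_t = (r₁ + r₂)/2 = (8310 + 40200)/2 = 24255 km.
The periapsis of the transfer ellipse is at r = 8310 km.
Applying v² = μ(2/r − 1/a_t): v = 8.916 km/s.

v = 8.92 km/s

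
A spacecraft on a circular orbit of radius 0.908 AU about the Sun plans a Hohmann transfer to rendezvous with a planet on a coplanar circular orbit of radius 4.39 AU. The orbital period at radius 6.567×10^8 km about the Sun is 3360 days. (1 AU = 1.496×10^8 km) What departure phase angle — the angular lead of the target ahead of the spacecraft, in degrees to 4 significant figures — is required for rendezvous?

φ = 95.63°

From Kepler's third law T² = 4π²r³/μ at r = 6.567×10^8 km, T = 3360 days = 3360 × 86400 s = 2.90304×10^8 s: μ = 4π²r³/T² = 1.32665×10^11 km³/s².
In km: r₁ = 0.908 × 1.496×10^8 = 1.358368×10^8 km; r₂ = 4.39 × 1.496×10^8 = 6.56744×10^8 km.
The Hohmann ellipse has a_t = (r₁ + r₂)/2 = 3.962904×10^8 km.
The half-period of the transfer ellipse is t = π√(a_t³/μ) = 6.80445×10^7 s.
Target angular speed ω₂ = √(μ/r₂³) = 2.16413×10^-8 rad/s.
Angle swept by the target during transfer: ω₂·t = 1.4726 rad = 84.37°.
The spacecraft traverses 180° on the transfer ellipse, so the target must lead by 180° − 84.37° = 95.63°.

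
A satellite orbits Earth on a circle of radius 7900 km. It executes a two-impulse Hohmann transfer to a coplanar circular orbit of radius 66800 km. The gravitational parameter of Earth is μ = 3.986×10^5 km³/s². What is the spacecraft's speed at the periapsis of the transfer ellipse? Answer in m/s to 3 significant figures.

Semi-major axis of the transfer orbit: a_t = (7900 + 66800)/2 = 37350 km.
At periapsis, r = 7900 km.
Vis-viva: v = √[μ(2/r − 1/a_t)] = √[3.986×10^5 × (2/7900 − 1/37350)] = 9.499 km/s.

v = 9500 m/s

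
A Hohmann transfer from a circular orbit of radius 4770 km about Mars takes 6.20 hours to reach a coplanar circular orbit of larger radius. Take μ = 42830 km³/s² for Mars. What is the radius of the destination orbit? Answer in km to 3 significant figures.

Transfer time t = 6.20 hours = 22320 s, and t = π√(a_t³/μ).
So a_t = (μ t²/π²)^(1/3) = (42830 × (22320)² / π²)^(1/3) = 12930 km.
Since a_t = (r₁ + r₂)/2, r₂ = 2a_t − r₁ = 2×12930 − 4770 = 21090 km.

r₂ = 21100 km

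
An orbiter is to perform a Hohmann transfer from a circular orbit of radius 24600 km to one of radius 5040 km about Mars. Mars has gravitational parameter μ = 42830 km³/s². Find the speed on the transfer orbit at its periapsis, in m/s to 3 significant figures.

Semi-major axis of the transfer orbit: a_t = (24600 + 5040)/2 = 14820 km.
At periapsis, r = 5040 km.
From the vis-viva equation, v = √[μ(2/r − 1/a_t)] = 3.756 km/s.

v = 3760 m/s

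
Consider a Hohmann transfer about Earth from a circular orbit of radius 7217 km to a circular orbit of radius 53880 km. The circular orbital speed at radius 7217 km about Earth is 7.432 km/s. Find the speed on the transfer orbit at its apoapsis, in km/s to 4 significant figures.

From the circular-orbit relation v² = μ/r at r = 7217 km: μ = v²r = (7.432)² × 7217 = 3.98628×10^5 km³/s².
Transfer-ellipse semi-major axis a_t = (r₁ + r₂)/2 = (7217 + 53880)/2 = 30548.5 km.
The apoapsis of the transfer ellipse is at r = 53880 km.
From the vis-viva equation, v = √[μ(2/r − 1/a_t)] = 1.322 km/s.

v = 1.322 km/s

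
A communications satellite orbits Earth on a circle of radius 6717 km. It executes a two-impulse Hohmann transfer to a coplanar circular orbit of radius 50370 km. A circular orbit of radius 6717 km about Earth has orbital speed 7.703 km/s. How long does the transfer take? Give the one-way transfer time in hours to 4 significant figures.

t = 6.666 hours

From the circular-orbit relation v² = μ/r at r = 6717 km: μ = v²r = (7.703)² × 6717 = 3.98561×10^5 km³/s².
The Hohmann ellipse has a_t = (r₁ + r₂)/2 = 28543.5 km.
By Kepler's third law the transfer-orbit period is T = 2π√(a_t³/μ), so t = T/2 = 23997 s.
Converting: 23997 s ÷ 3600 s/hour = 6.666 hours.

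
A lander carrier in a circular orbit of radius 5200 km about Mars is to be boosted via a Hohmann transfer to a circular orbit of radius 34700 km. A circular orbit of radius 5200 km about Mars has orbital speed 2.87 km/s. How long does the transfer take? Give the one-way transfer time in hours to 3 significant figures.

From the circular-orbit relation v² = μ/r at r = 5200 km: μ = v²r = (2.87)² × 5200 = 42831.9 km³/s².
The Hohmann ellipse has a_t = (r₁ + r₂)/2 = 19950 km.
Half the transfer-orbit period gives t = π√(a_t³/μ) = 42770 s.
Converting: 42770 s ÷ 3600 s/hour = 11.9 hours.

t = 11.9 hours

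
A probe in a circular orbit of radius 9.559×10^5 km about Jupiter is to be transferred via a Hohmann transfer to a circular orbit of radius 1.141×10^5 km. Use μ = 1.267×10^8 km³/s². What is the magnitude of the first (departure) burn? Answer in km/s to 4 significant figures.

Δv₁ = 6.196 km/s

The Hohmann ellipse has a_t = (r₁ + r₂)/2 = 5.350×10^5 km.
On the circular orbit at r = 9.559×10^5 km, v_c = √(μ/r) = 11.513 km/s.
Vis-viva on the transfer ellipse at r = 9.559×10^5 km gives v_t = √[μ(2/r − 1/a_t)] = 5.3168 km/s.
Δv₁ = |v_t − v_c| = |5.3168 − 11.513| = 6.196 km/s.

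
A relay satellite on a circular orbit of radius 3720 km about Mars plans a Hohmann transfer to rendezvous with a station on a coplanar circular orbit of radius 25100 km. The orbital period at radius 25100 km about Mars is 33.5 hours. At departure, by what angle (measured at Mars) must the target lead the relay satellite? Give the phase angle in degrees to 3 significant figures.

φ = 102°

From Kepler's third law T² = 4π²r³/μ at r = 25100 km, T = 33.5 hours = 33.5 × 3600 s = 1.206×10^5 s: μ = 4π²r³/T² = 42922.6 km³/s².
The Hohmann ellipse has a_t = (r₁ + r₂)/2 = 14410 km.
The half-period of the transfer ellipse is t = π√(a_t³/μ) = 26230 s.
The target's mean motion on its circular orbit is ω₂ = √(μ/r₂³) = 5.210×10^-5 rad/s.
Angle swept by the target during transfer: ω₂·t = 1.3666 rad = 78.30°.
Arrival is 180° from departure on the ellipse, so φ = 180° − 78.30° = 102°.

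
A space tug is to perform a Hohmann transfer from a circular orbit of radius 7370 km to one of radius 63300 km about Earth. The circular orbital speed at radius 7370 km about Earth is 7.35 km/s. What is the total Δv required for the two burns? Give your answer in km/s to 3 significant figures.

Δv = 3.85 km/s

From the circular-orbit relation v² = μ/r at r = 7370 km: μ = v²r = (7.35)² × 7370 = 3.98146×10^5 km³/s².
Transfer-ellipse semi-major axis a_t = (r₁ + r₂)/2 = (7370 + 63300)/2 = 35335 km.
Circular speed at r₁: v₁ = √(μ/r₁) = √(3.98146×10^5/7370) = 7.3500 km/s.
Transfer-orbit speed at r₁ (vis-viva): v_p = √[μ(2/r₁ − 1/a_t)] = 9.8375 km/s.
First burn Δv₁ = |v_p − v₁| = 2.4875 km/s.
At r₂, v₂ = √(μ/r₂) = 2.5080 km/s.
Transfer-orbit speed at r₂: v_a = √[μ(2/r₂ − 1/a_t)] = 1.1454 km/s.
Second burn Δv₂ = |v₂ − v_a| = 1.3626 km/s.
Δv = Δv₁ + Δv₂ = 2.4875 + 1.3626 = 3.850 km/s.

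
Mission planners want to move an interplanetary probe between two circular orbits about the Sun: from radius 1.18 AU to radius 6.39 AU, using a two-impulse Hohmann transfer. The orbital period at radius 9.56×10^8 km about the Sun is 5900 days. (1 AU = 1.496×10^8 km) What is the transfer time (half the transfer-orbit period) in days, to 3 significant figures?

From Kepler's third law T² = 4π²r³/μ at r = 9.56×10^8 km, T = 5900 days = 5900 × 86400 s = 5.0976×10^8 s: μ = 4π²r³/T² = 1.32740×10^11 km³/s².
In km: r₁ = 1.18 × 1.496×10^8 = 1.76528×10^8 km; r₂ = 6.39 × 1.496×10^8 = 9.55944×10^8 km.
Semi-major axis of the transfer orbit: a_t = (1.76528×10^8 + 9.55944×10^8)/2 = 5.66236×10^8 km.
Transfer time t = π√(a_t³/μ) = π√((5.66236×10^8)³ / 1.32740×10^11) = 1.162×10^8 s.
Converting: 1.162×10^8 s ÷ 86400 s/day = 1340 days.

t = 1340 days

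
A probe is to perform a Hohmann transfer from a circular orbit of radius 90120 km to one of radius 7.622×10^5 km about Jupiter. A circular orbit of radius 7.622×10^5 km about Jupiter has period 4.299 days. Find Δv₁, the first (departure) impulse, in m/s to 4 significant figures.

From Kepler's third law T² = 4π²r³/μ at r = 7.622×10^5 km, T = 4.299 days = 4.299 × 86400 s = 3.714336×10^5 s: μ = 4π²r³/T² = 1.26708×10^8 km³/s².
The Hohmann ellipse has a_t = (r₁ + r₂)/2 = 4.2616×10^5 km.
Circular speed at r = 90120 km: v_c = √(μ/r) = 37.50 km/s.
Transfer-orbit speed at the same r (vis-viva, a = a_t): v_t = √[μ(2/r − 1/a_t)] = 50.15 km/s.
Δv₁ = |v_t − v_c| = |50.15 − 37.50| = 12.65 km/s.

Δv₁ = 12650 m/s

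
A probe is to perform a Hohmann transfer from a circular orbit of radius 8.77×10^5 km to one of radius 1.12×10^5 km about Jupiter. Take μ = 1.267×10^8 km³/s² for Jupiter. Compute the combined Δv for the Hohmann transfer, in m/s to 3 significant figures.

The Hohmann ellipse has a_t = (r₁ + r₂)/2 = 4.945×10^5 km.
Circular speed at r₁: v₁ = √(μ/r₁) = √(1.267×10^8/8.770×10^5) = 12.0196 km/s.
On the transfer ellipse at r₁, vis-viva gives v_a = √[μ(2/r₁ − 1/a_t)] = 5.72024 km/s.
First burn Δv₁ = |v_a − v₁| = 6.299 km/s.
Circular speed at r₂: v₂ = √(μ/r₂) = 33.63 km/s.
Transfer-orbit speed at r₂: v_p = √[μ(2/r₂ − 1/a_t)] = 44.79 km/s.
Second burn Δv₂ = |v₂ − v_p| = 11.16 km/s.
Total Δv = Δv₁ + Δv₂ = 17.46 km/s.

Δv = 17500 m/s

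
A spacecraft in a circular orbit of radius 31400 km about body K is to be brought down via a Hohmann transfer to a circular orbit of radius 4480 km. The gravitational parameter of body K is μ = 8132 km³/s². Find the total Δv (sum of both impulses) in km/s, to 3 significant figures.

Semi-major axis of the transfer orbit: a_t = (31400 + 4480)/2 = 17940 km.
At r₁ the circular-orbit speed is v₁ = √(μ/r₁) = 0.5089 km/s.
Transfer-orbit speed at r₁ (vis-viva equation): v_a = √[μ(2/r₁ − 1/a_t)] = 0.2543 km/s.
First burn Δv₁ = |v_a − v₁| = 0.2546 km/s.
At r₂, v₂ = √(μ/r₂) = 1.3473 km/s.
Transfer-orbit speed at r₂: v_p = √[μ(2/r₂ − 1/a_t)] = 1.7824 km/s.
Second burn Δv₂ = |v₂ − v_p| = 0.4351 km/s.
Total Δv = Δv₁ + Δv₂ = 0.6897 km/s.

Δv = 0.690 km/s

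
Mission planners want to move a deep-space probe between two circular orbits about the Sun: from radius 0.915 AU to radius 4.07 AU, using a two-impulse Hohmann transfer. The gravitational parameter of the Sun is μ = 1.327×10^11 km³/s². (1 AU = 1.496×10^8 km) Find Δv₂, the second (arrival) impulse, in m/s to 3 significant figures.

In km: r₁ = 0.915 × 1.496×10^8 = 1.36884×10^8 km; r₂ = 4.07 × 1.496×10^8 = 6.08872×10^8 km.
Transfer-ellipse semi-major axis a_t = (r₁ + r₂)/2 = (1.36884×10^8 + 6.08872×10^8)/2 = 3.72878×10^8 km.
On the circular orbit at r = 6.08872×10^8 km, v_c = √(μ/r) = 14.763 km/s.
Transfer-orbit speed at the same r (vis-viva, a = a_t): v_t = √[μ(2/r − 1/a_t)] = 8.9447 km/s.
Δv₂ = |v_t − v_c| = |8.9447 − 14.763| = 5.818 km/s.

Δv₂ = 5820 m/s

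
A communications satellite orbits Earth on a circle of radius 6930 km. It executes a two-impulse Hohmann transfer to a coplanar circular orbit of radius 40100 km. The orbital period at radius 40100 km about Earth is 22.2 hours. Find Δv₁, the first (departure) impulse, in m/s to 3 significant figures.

Δv₁ = 2320 m/s

From Kepler's third law T² = 4π²r³/μ at r = 40100 km, T = 22.2 hours = 22.2 × 3600 s = 79920 s: μ = 4π²r³/T² = 3.98549×10^5 km³/s².
Transfer-ellipse semi-major axis a_t = (r₁ + r₂)/2 = (6930 + 40100)/2 = 23515 km.
Circular speed at r = 6930 km: v_c = √(μ/r) = 7.5836 km/s.
Transfer-orbit speed at the same r (vis-viva, a = a_t): v_t = √[μ(2/r − 1/a_t)] = 9.9032 km/s.
Δv₁ = |v_t − v_c| = |9.9032 − 7.5836| = 2.320 km/s.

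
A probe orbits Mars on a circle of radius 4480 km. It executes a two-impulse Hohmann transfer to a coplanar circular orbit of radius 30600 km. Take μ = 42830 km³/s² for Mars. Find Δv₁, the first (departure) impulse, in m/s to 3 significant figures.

Semi-major axis of the transfer orbit: a_t = (4480 + 30600)/2 = 17540 km.
On the circular orbit at r = 4480 km, v_c = √(μ/r) = 3.092 km/s.
Transfer-orbit speed at the same r (vis-viva, a = a_t): v_t = √[μ(2/r − 1/a_t)] = 4.084 km/s.
Δv₁ = |v_t − v_c| = |4.084 − 3.092| = 0.9920 km/s.

Δv₁ = 992 m/s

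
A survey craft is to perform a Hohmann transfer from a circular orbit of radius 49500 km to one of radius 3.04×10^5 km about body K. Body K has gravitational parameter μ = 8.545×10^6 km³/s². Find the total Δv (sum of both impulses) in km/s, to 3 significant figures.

The Hohmann ellipse has a_t = (r₁ + r₂)/2 = 1.7675×10^5 km.
At r₁ the circular-orbit speed is v₁ = √(μ/r₁) = 13.139 km/s.
On the transfer ellipse at r₁, vis-viva gives v_p = √[μ(2/r₁ − 1/a_t)] = 17.231 km/s.
First burn Δv₁ = |v_p − v₁| = 4.092 km/s.
Circular speed at r₂: v₂ = √(μ/r₂) = 5.302 km/s.
Transfer-orbit speed at r₂: v_a = √[μ(2/r₂ − 1/a_t)] = 2.806 km/s.
Second burn Δv₂ = |v₂ − v_a| = 2.496 km/s.
Δv = Δv₁ + Δv₂ = 4.092 + 2.496 = 6.588 km/s.

Δv = 6.59 km/s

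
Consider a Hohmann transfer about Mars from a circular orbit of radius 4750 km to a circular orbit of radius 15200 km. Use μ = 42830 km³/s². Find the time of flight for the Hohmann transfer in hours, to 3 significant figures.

Transfer-ellipse semi-major axis a_t = (r₁ + r₂)/2 = (4750 + 15200)/2 = 9975 km.
Transfer time t = π√(a_t³/μ) = π√((9975)³ / 42830) = 15120 s.
Converting: 15120 s ÷ 3600 s/hour = 4.20 hours.

t = 4.20 hours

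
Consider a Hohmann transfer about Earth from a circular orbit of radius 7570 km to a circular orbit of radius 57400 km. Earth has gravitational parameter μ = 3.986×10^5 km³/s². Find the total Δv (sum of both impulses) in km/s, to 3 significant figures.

Δv = 3.75 km/s

Transfer-ellipse semi-major axis a_t = (r₁ + r₂)/2 = (7570 + 57400)/2 = 32485 km.
Circular speed at r₁: v₁ = √(μ/r₁) = √(3.986×10^5/7570) = 7.2564 km/s.
On the transfer ellipse at r₁, vis-viva gives v_p = √[μ(2/r₁ − 1/a_t)] = 9.6457 km/s.
First burn Δv₁ = |v_p − v₁| = 2.389 km/s.
Circular speed at r₂: v₂ = √(μ/r₂) = 2.635 km/s.
Transfer-orbit speed at r₂: v_a = √[μ(2/r₂ − 1/a_t)] = 1.272 km/s.
Second burn Δv₂ = |v₂ − v_a| = 1.363 km/s.
Δv = Δv₁ + Δv₂ = 2.389 + 1.363 = 3.752 km/s.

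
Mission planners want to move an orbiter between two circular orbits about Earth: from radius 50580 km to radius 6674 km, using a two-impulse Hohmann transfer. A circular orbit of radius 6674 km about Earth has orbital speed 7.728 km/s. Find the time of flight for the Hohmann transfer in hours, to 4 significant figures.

t = 6.695 hours

From the circular-orbit relation v² = μ/r at r = 6674 km: μ = v²r = (7.728)² × 6674 = 3.98585×10^5 km³/s².
The Hohmann ellipse has a_t = (r₁ + r₂)/2 = 28627 km.
Half the transfer-orbit period gives t = π√(a_t³/μ) = 24102 s.
Converting: 24102 s ÷ 3600 s/hour = 6.695 hours.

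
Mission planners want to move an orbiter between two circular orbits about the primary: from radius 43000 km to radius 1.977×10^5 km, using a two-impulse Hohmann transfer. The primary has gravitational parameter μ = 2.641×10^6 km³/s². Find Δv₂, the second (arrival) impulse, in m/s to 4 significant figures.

The Hohmann ellipse has a_t = (r₁ + r₂)/2 = 1.2035×10^5 km.
Circular speed at r = 1.977×10^5 km: v_c = √(μ/r) = 3.655 km/s.
Transfer-orbit speed at the same r (vis-viva, a = a_t): v_t = √[μ(2/r − 1/a_t)] = 2.185 km/s.
Δv₂ = |v_t − v_c| = |2.185 − 3.655| = 1.470 km/s.

Δv₂ = 1470 m/s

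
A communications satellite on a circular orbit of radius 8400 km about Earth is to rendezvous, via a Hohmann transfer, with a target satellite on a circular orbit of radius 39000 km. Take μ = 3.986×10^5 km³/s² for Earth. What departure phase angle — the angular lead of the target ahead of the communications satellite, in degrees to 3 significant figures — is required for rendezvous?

φ = 94.7°

Semi-major axis of the transfer orbit: a_t = (8400 + 39000)/2 = 23700 km.
The half-period of the transfer ellipse is t = π√(a_t³/μ) = 18155 s.
The target's mean motion on its circular orbit is ω₂ = √(μ/r₂³) = 8.1973×10^-5 rad/s.
Angle swept by the target during transfer: ω₂·t = 1.4882 rad = 85.27°.
The communications satellite traverses 180° on the transfer ellipse, so the target must lead by 180° − 85.27° = 94.7°.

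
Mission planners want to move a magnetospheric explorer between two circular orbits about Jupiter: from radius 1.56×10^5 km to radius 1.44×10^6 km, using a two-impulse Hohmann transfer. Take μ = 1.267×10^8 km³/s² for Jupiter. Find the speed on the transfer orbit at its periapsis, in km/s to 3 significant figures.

v = 38.3 km/s

The Hohmann ellipse has a_t = (r₁ + r₂)/2 = 7.980×10^5 km.
At periapsis, r = 1.560×10^5 km.
Vis-viva: v = √[μ(2/r − 1/a_t)] = √[1.267×10^8 × (2/1.560×10^5 − 1/7.980×10^5)] = 38.28 km/s.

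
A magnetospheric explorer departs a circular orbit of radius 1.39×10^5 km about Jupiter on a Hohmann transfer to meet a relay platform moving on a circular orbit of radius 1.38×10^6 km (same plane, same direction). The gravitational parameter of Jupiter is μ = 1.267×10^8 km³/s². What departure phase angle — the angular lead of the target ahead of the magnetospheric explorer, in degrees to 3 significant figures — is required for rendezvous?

Semi-major axis of the transfer orbit: a_t = (1.390×10^5 + 1.380×10^6)/2 = 7.595×10^5 km.
Transfer time t = π√(a_t³/μ) = 1.8474×10^5 s.
The target's mean motion on its circular orbit is ω₂ = √(μ/r₂³) = 6.9434×10^-6 rad/s.
Angle swept by the target during transfer: ω₂·t = 1.2827 rad = 73.49°.
The magnetospheric explorer traverses 180° on the transfer ellipse, so the target must lead by 180° − 73.49° = 107°.

φ = 107°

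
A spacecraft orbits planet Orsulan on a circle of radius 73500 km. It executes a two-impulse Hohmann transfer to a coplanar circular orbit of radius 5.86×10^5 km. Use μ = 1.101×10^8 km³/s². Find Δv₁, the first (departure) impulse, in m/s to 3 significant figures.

Transfer-ellipse semi-major axis a_t = (r₁ + r₂)/2 = (73500 + 5.860×10^5)/2 = 3.2975×10^5 km.
Circular speed at r = 73500 km: v_c = √(μ/r) = 38.70 km/s.
Transfer-orbit speed at the same r (vis-viva, a = a_t): v_t = √[μ(2/r − 1/a_t)] = 51.59 km/s.
Δv₁ = |v_t − v_c| = |51.59 − 38.70| = 12.89 km/s.

Δv₁ = 12900 m/s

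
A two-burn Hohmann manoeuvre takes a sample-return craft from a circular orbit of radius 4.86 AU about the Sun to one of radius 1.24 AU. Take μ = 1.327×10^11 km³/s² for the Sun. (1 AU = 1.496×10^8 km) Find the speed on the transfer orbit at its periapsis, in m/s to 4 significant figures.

In km: r₁ = 4.86 × 1.496×10^8 = 7.27056×10^8 km; r₂ = 1.24 × 1.496×10^8 = 1.85504×10^8 km.
The Hohmann ellipse has a_t = (r₁ + r₂)/2 = 4.5628×10^8 km.
At periapsis, r = 1.85504×10^8 km.
From the vis-viva equation, v = √[μ(2/r − 1/a_t)] = 33.76 km/s.

v = 33760 m/s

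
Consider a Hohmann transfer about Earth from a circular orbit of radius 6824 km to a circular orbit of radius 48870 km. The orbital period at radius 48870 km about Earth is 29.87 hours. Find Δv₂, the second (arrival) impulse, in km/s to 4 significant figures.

Δv₂ = 1.442 km/s

From Kepler's third law T² = 4π²r³/μ at r = 48870 km, T = 29.87 hours = 29.87 × 3600 s = 1.07532×10^5 s: μ = 4π²r³/T² = 3.98484×10^5 km³/s².
Transfer-ellipse semi-major axis a_t = (r₁ + r₂)/2 = (6824 + 48870)/2 = 27847 km.
Circular speed at r = 48870 km: v_c = √(μ/r) = 2.856 km/s.
Transfer-orbit speed at the same r (vis-viva, a = a_t): v_t = √[μ(2/r − 1/a_t)] = 1.414 km/s.
Δv₂ = |v_t − v_c| = |1.414 − 2.856| = 1.442 km/s.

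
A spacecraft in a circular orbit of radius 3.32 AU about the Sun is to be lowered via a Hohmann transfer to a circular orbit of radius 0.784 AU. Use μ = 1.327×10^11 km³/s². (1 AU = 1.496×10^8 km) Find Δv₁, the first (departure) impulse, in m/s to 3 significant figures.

In km: r₁ = 3.32 × 1.496×10^8 = 4.96672×10^8 km; r₂ = 0.784 × 1.496×10^8 = 1.172864×10^8 km.
The Hohmann ellipse has a_t = (r₁ + r₂)/2 = 3.069792×10^8 km.
On the circular orbit at r = 4.96672×10^8 km, v_c = √(μ/r) = 16.3456 km/s.
Transfer-orbit speed at the same r (vis-viva, a = a_t): v_t = √[μ(2/r − 1/a_t)] = 10.1035 km/s.
Δv₁ = |v_t − v_c| = |10.1035 − 16.3456| = 6.242 km/s.

Δv₁ = 6240 m/s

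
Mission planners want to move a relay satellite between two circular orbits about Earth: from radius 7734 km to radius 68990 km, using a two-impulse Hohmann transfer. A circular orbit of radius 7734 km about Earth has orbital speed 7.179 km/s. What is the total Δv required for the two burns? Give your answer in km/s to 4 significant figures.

Δv = 3.773 km/s

From the circular-orbit relation v² = μ/r at r = 7734 km: μ = v²r = (7.179)² × 7734 = 3.98595×10^5 km³/s².
Semi-major axis of the transfer orbit: a_t = (7734 + 68990)/2 = 38362 km.
Circular speed at r₁: v₁ = √(μ/r₁) = √(3.98595×10^5/7734) = 7.1790 km/s.
On the transfer ellipse at r₁, vis-viva equation gives v_p = √[μ(2/r₁ − 1/a_t)] = 9.6273 km/s.
First burn Δv₁ = |v_p − v₁| = 2.4483 km/s.
At r₂, v₂ = √(μ/r₂) = 2.4037 km/s.
Transfer-orbit speed at r₂: v_a = √[μ(2/r₂ − 1/a_t)] = 1.0793 km/s.
Second burn Δv₂ = |v₂ − v_a| = 1.3244 km/s.
Total Δv = Δv₁ + Δv₂ = 3.773 km/s.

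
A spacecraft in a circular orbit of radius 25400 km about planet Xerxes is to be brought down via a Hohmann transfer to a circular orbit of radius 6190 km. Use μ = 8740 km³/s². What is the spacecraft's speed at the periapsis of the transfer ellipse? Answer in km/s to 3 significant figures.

v = 1.51 km/s

Transfer-ellipse semi-major axis a_t = (r₁ + r₂)/2 = (25400 + 6190)/2 = 15795 km.
At periapsis, r = 6190 km.
Vis-viva: v = √[μ(2/r − 1/a_t)] = √[8740 × (2/6190 − 1/15795)] = 1.507 km/s.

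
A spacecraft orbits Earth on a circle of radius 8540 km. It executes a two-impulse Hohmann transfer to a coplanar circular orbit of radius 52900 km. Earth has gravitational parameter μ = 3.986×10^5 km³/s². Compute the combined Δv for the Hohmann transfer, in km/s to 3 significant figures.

The Hohmann ellipse has a_t = (r₁ + r₂)/2 = 30720 km.
At r₁ the circular-orbit speed is v₁ = √(μ/r₁) = 6.832 km/s.
On the transfer ellipse at r₁, vis-viva equation gives v_p = √[μ(2/r₁ − 1/a_t)] = 8.965 km/s.
First burn Δv₁ = |v_p − v₁| = 2.133 km/s.
At r₂, v₂ = √(μ/r₂) = 2.745 km/s.
Transfer-orbit speed at r₂: v_a = √[μ(2/r₂ − 1/a_t)] = 1.447 km/s.
Second burn Δv₂ = |v₂ − v_a| = 1.298 km/s.
Δv = Δv₁ + Δv₂ = 2.133 + 1.298 = 3.431 km/s.

Δv = 3.43 km/s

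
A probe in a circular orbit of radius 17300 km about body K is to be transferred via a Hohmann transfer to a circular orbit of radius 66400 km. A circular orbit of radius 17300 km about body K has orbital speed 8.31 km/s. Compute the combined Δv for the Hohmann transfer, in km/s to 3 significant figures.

From the circular-orbit relation v² = μ/r at r = 17300 km: μ = v²r = (8.31)² × 17300 = 1.19467×10^6 km³/s².
Transfer-ellipse semi-major axis a_t = (r₁ + r₂)/2 = (17300 + 66400)/2 = 41850 km.
At r₁ the circular-orbit speed is v₁ = √(μ/r₁) = 8.3100 km/s.
On the transfer ellipse at r₁, vis-viva equation gives v_p = √[μ(2/r₁ − 1/a_t)] = 10.467 km/s.
First burn Δv₁ = |v_p − v₁| = 2.157 km/s.
At r₂, v₂ = √(μ/r₂) = 4.242 km/s.
Transfer-orbit speed at r₂: v_a = √[μ(2/r₂ − 1/a_t)] = 2.727 km/s.
Second burn Δv₂ = |v₂ − v_a| = 1.515 km/s.
Δv = Δv₁ + Δv₂ = 2.157 + 1.515 = 3.672 km/s.

Δv = 3.67 km/s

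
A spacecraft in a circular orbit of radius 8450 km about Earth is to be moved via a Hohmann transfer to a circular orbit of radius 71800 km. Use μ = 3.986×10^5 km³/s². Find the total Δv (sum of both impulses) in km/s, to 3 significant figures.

The Hohmann ellipse has a_t = (r₁ + r₂)/2 = 40125 km.
Circular speed at r₁: v₁ = √(μ/r₁) = √(3.986×10^5/8450) = 6.868 km/s.
On the transfer ellipse at r₁, v² = μ(2/r − 1/a) gives v_p = √[μ(2/r₁ − 1/a_t)] = 9.187 km/s.
First burn Δv₁ = |v_p − v₁| = 2.319 km/s.
At r₂, v₂ = √(μ/r₂) = 2.356 km/s.
Transfer-orbit speed at r₂: v_a = √[μ(2/r₂ − 1/a_t)] = 1.081 km/s.
Second burn Δv₂ = |v₂ − v_a| = 1.275 km/s.
Total Δv = Δv₁ + Δv₂ = 3.594 km/s.

Δv = 3.59 km/s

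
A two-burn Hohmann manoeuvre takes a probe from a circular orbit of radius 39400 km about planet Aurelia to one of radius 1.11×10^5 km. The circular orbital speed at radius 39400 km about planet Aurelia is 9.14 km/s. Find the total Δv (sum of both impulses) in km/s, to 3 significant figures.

From the circular-orbit relation v² = μ/r at r = 39400 km: μ = v²r = (9.14)² × 39400 = 3.29146×10^6 km³/s².
Transfer-ellipse semi-major axis a_t = (r₁ + r₂)/2 = (39400 + 1.110×10^5)/2 = 75200 km.
Circular speed at r₁: v₁ = √(μ/r₁) = √(3.29146×10^6/39400) = 9.1400 km/s.
On the transfer ellipse at r₁, vis-viva equation gives v_p = √[μ(2/r₁ − 1/a_t)] = 11.104 km/s.
First burn Δv₁ = |v_p − v₁| = 1.964 km/s.
At r₂, v₂ = √(μ/r₂) = 5.4454 km/s.
Transfer-orbit speed at r₂: v_a = √[μ(2/r₂ − 1/a_t)] = 3.9416 km/s.
Second burn Δv₂ = |v₂ − v_a| = 1.504 km/s.
Δv = Δv₁ + Δv₂ = 1.964 + 1.504 = 3.468 km/s.

Δv = 3.47 km/s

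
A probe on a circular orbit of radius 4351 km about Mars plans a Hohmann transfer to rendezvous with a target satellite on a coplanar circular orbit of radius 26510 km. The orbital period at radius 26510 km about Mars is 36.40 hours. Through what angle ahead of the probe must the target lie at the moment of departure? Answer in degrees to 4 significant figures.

From Kepler's third law T² = 4π²r³/μ at r = 26510 km, T = 36.40 hours = 36.40 × 3600 s = 1.3104×10^5 s: μ = 4π²r³/T² = 42833.3 km³/s².
Transfer-ellipse semi-major axis a_t = (r₁ + r₂)/2 = (4351 + 26510)/2 = 15430.5 km.
The half-period of the transfer ellipse is t = π√(a_t³/μ) = 29100 s.
The target's mean motion on its circular orbit is ω₂ = √(μ/r₂³) = 4.795×10^-5 rad/s.
Angle swept by the target during transfer: ω₂·t = 1.395 rad = 79.93°.
The probe traverses 180° on the transfer ellipse, so the target must lead by 180° − 79.93° = 100.1°.

φ = 100.1°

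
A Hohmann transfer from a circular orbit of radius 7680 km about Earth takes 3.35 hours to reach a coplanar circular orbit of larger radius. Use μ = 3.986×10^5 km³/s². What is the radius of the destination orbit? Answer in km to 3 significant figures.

Transfer time t = 3.35 hours = 12060 s, and t = π√(a_t³/μ).
So a_t = (μ t²/π²)^(1/3) = (3.986×10^5 × (12060)² / π²)^(1/3) = 18043 km.
Since a_t = (r₁ + r₂)/2, r₂ = 2a_t − r₁ = 2×18043 − 7680 = 28406 km.

r₂ = 28400 km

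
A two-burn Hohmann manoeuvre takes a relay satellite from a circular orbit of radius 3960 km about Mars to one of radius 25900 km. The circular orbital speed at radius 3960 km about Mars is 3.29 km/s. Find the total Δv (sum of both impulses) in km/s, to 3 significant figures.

Δv = 1.67 km/s

From the circular-orbit relation v² = μ/r at r = 3960 km: μ = v²r = (3.29)² × 3960 = 42863.4 km³/s².
Transfer-ellipse semi-major axis a_t = (r₁ + r₂)/2 = (3960 + 25900)/2 = 14930 km.
Circular speed at r₁: v₁ = √(μ/r₁) = √(42863.4/3960) = 3.290 km/s.
Transfer-orbit speed at r₁ (v² = μ(2/r − 1/a)): v_p = √[μ(2/r₁ − 1/a_t)] = 4.333 km/s.
First burn Δv₁ = |v_p − v₁| = 1.043 km/s.
At r₂, v₂ = √(μ/r₂) = 1.28645 km/s.
Transfer-orbit speed at r₂: v_a = √[μ(2/r₂ − 1/a_t)] = 0.662539 km/s.
Second burn Δv₂ = |v₂ − v_a| = 0.6239 km/s.
Total Δv = Δv₁ + Δv₂ = 1.667 km/s.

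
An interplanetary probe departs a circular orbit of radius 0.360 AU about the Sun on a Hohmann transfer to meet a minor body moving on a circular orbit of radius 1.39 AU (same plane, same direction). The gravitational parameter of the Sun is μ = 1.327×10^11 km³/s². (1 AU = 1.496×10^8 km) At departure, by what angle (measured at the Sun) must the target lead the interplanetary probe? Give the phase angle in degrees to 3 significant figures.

In km: r₁ = 0.360 × 1.496×10^8 = 5.3856×10^7 km; r₂ = 1.39 × 1.496×10^8 = 2.07944×10^8 km.
The Hohmann ellipse has a_t = (r₁ + r₂)/2 = 1.309×10^8 km.
The half-period of the transfer ellipse is t = π√(a_t³/μ) = 1.2916×10^7 s.
Target angular speed ω₂ = √(μ/r₂³) = 1.2148×10^-7 rad/s.
Angle swept by the target during transfer: ω₂·t = 1.569 rad = 89.90°.
Arrival is 180° from departure on the ellipse, so φ = 180° − 89.90° = 90.1°.

φ = 90.1°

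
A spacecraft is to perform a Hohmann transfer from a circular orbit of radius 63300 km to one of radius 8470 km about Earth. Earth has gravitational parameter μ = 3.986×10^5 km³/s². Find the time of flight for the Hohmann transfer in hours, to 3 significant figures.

t = 9.40 hours

Semi-major axis of the transfer orbit: a_t = (63300 + 8470)/2 = 35885 km.
Transfer time t = π√(a_t³/μ) = π√((35885)³ / 3.986×10^5) = 33830 s.
Converting: 33830 s ÷ 3600 s/hour = 9.40 hours.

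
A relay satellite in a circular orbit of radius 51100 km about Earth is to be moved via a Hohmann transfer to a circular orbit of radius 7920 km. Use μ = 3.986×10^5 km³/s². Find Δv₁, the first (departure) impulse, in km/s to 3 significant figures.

The Hohmann ellipse has a_t = (r₁ + r₂)/2 = 29510 km.
On the circular orbit at r = 51100 km, v_c = √(μ/r) = 2.793 km/s.
Vis-viva on the transfer ellipse at r = 51100 km gives v_t = √[μ(2/r − 1/a_t)] = 1.447 km/s.
Δv₁ = |v_t − v_c| = |1.447 − 2.793| = 1.346 km/s.

Δv₁ = 1.35 km/s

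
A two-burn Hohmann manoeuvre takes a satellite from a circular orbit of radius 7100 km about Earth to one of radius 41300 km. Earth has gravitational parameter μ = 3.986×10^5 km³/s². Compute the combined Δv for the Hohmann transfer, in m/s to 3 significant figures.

Semi-major axis of the transfer orbit: a_t = (7100 + 41300)/2 = 24200 km.
Circular speed at r₁: v₁ = √(μ/r₁) = √(3.986×10^5/7100) = 7.49272 km/s.
Transfer-orbit speed at r₁ (vis-viva): v_p = √[μ(2/r₁ − 1/a_t)] = 9.78829 km/s.
First burn Δv₁ = |v_p − v₁| = 2.295570 km/s.
Circular speed at r₂: v₂ = √(μ/r₂) = 3.1066593 km/s.
Transfer-orbit speed at r₂: v_a = √[μ(2/r₂ − 1/a_t)] = 1.6827326 km/s.
Second burn Δv₂ = |v₂ − v_a| = 1.423927 km/s.
Δv = Δv₁ + Δv₂ = 2.295570 + 1.423927 = 3.719 km/s.

Δv = 3720 m/s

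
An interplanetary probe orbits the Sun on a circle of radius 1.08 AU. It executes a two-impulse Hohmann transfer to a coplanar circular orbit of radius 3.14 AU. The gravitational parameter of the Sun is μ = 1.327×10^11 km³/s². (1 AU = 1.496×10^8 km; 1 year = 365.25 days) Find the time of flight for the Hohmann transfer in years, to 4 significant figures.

t = 1.533 years

In km: r₁ = 1.08 × 1.496×10^8 = 1.61568×10^8 km; r₂ = 3.14 × 1.496×10^8 = 4.69744×10^8 km.
Semi-major axis of the transfer orbit: a_t = (1.61568×10^8 + 4.69744×10^8)/2 = 3.15656×10^8 km.
By Kepler's third law the transfer-orbit period is T = 2π√(a_t³/μ), so t = T/2 = 4.837×10^7 s.
Converting: 4.837×10^7 s ÷ 3.15576×10^7 s/year (365.25 × 86400) = 1.533 years.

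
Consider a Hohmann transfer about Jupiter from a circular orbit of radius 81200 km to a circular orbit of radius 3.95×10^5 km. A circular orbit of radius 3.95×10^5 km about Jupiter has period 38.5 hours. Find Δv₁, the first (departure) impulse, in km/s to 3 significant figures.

From Kepler's third law T² = 4π²r³/μ at r = 3.95×10^5 km, T = 38.5 hours = 38.5 × 3600 s = 1.386×10^5 s: μ = 4π²r³/T² = 1.26656×10^8 km³/s².
Semi-major axis of the transfer orbit: a_t = (81200 + 3.950×10^5)/2 = 2.381×10^5 km.
Circular speed at r = 81200 km: v_c = √(μ/r) = 39.4943 km/s.
Vis-viva on the transfer ellipse at r = 81200 km gives v_t = √[μ(2/r − 1/a_t)] = 50.8690 km/s.
Δv₁ = |v_t − v_c| = |50.8690 − 39.4943| = 11.37 km/s.

Δv₁ = 11.4 km/s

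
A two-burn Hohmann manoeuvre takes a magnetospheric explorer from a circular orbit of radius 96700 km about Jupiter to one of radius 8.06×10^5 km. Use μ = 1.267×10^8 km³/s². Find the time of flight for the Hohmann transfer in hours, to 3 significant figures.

t = 23.5 hours

Transfer-ellipse semi-major axis a_t = (r₁ + r₂)/2 = (96700 + 8.060×10^5)/2 = 4.5135×10^5 km.
Half the transfer-orbit period gives t = π√(a_t³/μ) = 84630 s.
Converting: 84630 s ÷ 3600 s/hour = 23.5 hours.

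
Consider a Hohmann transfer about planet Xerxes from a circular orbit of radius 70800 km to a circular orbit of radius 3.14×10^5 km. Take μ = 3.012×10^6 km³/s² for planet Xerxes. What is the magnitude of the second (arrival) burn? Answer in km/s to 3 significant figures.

Semi-major axis of the transfer orbit: a_t = (70800 + 3.140×10^5)/2 = 1.924×10^5 km.
On the circular orbit at r = 3.140×10^5 km, v_c = √(μ/r) = 3.097 km/s.
Transfer-orbit speed at the same r (vis-viva, a = a_t): v_t = √[μ(2/r − 1/a_t)] = 1.879 km/s.
Δv₂ = |v_t − v_c| = |1.879 − 3.097| = 1.218 km/s.

Δv₂ = 1.22 km/s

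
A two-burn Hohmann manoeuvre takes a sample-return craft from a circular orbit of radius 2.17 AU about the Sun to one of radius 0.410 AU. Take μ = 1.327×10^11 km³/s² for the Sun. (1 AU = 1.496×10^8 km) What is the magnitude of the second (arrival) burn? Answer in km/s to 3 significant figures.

Δv₂ = 13.8 km/s

In km: r₁ = 2.17 × 1.496×10^8 = 3.24632×10^8 km; r₂ = 0.410 × 1.496×10^8 = 6.1336×10^7 km.
Semi-major axis of the transfer orbit: a_t = (3.24632×10^8 + 6.1336×10^7)/2 = 1.92984×10^8 km.
On the circular orbit at r = 6.1336×10^7 km, v_c = √(μ/r) = 46.513 km/s.
Transfer-orbit speed at the same r (vis-viva, a = a_t): v_t = √[μ(2/r − 1/a_t)] = 60.327 km/s.
Δv₂ = |v_t − v_c| = |60.327 − 46.513| = 13.81 km/s.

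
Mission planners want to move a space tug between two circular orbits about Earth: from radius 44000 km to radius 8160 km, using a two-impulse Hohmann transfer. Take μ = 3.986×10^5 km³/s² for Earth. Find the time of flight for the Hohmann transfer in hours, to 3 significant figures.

t = 5.82 hours

Transfer-ellipse semi-major axis a_t = (r₁ + r₂)/2 = (44000 + 8160)/2 = 26080 km.
By Kepler's third law the transfer-orbit period is T = 2π√(a_t³/μ), so t = T/2 = 20960 s.
Converting: 20960 s ÷ 3600 s/hour = 5.82 hours.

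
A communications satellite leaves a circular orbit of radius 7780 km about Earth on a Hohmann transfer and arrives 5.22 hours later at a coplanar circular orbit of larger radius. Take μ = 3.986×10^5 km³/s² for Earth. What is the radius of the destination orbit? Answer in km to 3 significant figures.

r₂ = 40700 km

Transfer time t = 5.22 hours = 18792 s, and t = π√(a_t³/μ).
So a_t = (μ t²/π²)^(1/3) = (3.986×10^5 × (18792)² / π²)^(1/3) = 24251 km.
Since a_t = (r₁ + r₂)/2, r₂ = 2a_t − r₁ = 2×24251 − 7780 = 40722 km.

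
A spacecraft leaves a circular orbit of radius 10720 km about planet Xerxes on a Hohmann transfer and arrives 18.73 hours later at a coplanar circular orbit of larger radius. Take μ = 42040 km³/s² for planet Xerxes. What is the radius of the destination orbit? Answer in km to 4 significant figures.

r₂ = 42990 km

Transfer time t = 18.73 hours = 67428 s, and t = π√(a_t³/μ).
So a_t = (μ t²/π²)^(1/3) = (42040 × (67428)² / π²)^(1/3) = 26854 km.
Since a_t = (r₁ + r₂)/2, r₂ = 2a_t − r₁ = 2×26854 − 10720 = 42988 km.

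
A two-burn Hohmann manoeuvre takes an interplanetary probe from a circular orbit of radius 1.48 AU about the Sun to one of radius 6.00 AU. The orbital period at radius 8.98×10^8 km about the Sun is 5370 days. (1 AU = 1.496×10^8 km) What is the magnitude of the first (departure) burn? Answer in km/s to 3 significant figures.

From Kepler's third law T² = 4π²r³/μ at r = 8.98×10^8 km, T = 5370 days = 5370 × 86400 s = 4.63968×10^8 s: μ = 4π²r³/T² = 1.32804×10^11 km³/s².
In km: r₁ = 1.48 × 1.496×10^8 = 2.21408×10^8 km; r₂ = 6.00 × 1.496×10^8 = 8.976×10^8 km.
Semi-major axis of the transfer orbit: a_t = (2.21408×10^8 + 8.976×10^8)/2 = 5.59504×10^8 km.
Circular speed at r = 2.21408×10^8 km: v_c = √(μ/r) = 24.4912 km/s.
Vis-viva on the transfer ellipse at r = 2.21408×10^8 km gives v_t = √[μ(2/r − 1/a_t)] = 31.0206 km/s.
Δv₁ = |v_t − v_c| = |31.0206 − 24.4912| = 6.529 km/s.

Δv₁ = 6.53 km/s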